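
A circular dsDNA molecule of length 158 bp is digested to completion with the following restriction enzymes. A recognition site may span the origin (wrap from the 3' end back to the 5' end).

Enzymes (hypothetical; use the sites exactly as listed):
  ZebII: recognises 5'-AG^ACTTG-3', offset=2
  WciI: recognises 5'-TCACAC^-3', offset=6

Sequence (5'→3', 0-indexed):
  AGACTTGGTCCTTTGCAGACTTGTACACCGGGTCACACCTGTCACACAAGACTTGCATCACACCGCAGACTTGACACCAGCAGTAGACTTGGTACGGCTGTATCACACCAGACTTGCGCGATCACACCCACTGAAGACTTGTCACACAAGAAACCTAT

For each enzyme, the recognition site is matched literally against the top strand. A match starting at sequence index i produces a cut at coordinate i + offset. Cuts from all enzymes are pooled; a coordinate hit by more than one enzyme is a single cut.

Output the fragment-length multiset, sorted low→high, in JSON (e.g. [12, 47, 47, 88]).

Site scan:
  ZebII AGACTTG/2: at [0, 16, 48, 66, 84, 109, 134] ⇒ [2, 18, 50, 68, 86, 111, 136]
  WciI TCACAC/6: at [32, 41, 57, 102, 121, 141] ⇒ [38, 47, 63, 108, 127, 147]

All cut coordinates (distinct, sorted): [2, 18, 38, 47, 50, 63, 68, 86, 108, 111, 127, 136, 147]

Fragments:
  2→18: 16 bp
  18→38: 20 bp
  38→47: 9 bp
  47→50: 3 bp
  50→63: 13 bp
  63→68: 5 bp
  68→86: 18 bp
  86→108: 22 bp
  108→111: 3 bp
  111→127: 16 bp
  127→136: 9 bp
  136→147: 11 bp
  147→2 (wrap): 158-147+2 = 13 bp

[3,3,5,9,9,11,13,13,16,16,18,20,22]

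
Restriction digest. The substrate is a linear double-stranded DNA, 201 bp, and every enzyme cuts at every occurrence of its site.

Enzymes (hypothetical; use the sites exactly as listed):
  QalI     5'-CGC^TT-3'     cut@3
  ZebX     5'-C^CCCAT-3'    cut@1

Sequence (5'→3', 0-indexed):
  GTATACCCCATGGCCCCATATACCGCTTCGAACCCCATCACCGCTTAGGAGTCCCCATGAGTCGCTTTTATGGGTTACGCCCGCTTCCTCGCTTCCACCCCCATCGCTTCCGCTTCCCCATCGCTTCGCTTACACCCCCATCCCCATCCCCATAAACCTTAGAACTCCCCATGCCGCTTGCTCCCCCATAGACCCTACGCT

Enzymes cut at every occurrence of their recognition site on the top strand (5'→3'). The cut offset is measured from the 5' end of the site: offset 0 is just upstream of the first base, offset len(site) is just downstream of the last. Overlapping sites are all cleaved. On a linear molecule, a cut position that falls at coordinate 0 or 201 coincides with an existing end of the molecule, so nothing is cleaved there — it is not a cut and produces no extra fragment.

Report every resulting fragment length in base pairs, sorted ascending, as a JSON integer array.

[3,5,6,6,6,6,7,7,7,7,8,8,8,8,9,10,11,12,12,17,19,19]

Site scan:
  QalI (CGCTT, off=3): starts [23, 41, 62, 81, 89, 104, 110, 121, 126, 174] → cuts [26, 44, 65, 84, 92, 107, 113, 124, 129, 177]
  ZebX (CCCCAT, off=1): starts [5, 13, 32, 52, 98, 115, 135, 141, 147, 166, 183] → cuts [6, 14, 33, 53, 99, 116, 136, 142, 148, 167, 184]

Pooled cuts: [6, 14, 26, 33, 44, 53, 65, 84, 92, 99, 107, 113, 116, 124, 129, 136, 142, 148, 167, 177, 184]

Fragments:
  [0,6): 6 bp
  [6,14): 8 bp
  [14,26): 12 bp
  [26,33): 7 bp
  [33,44): 11 bp
  [44,53): 9 bp
  [53,65): 12 bp
  [65,84): 19 bp
  [84,92): 8 bp
  [92,99): 7 bp
  [99,107): 8 bp
  [107,113): 6 bp
  [113,116): 3 bp
  [116,124): 8 bp
  [124,129): 5 bp
  [129,136): 7 bp
  [136,142): 6 bp
  [142,148): 6 bp
  [148,167): 19 bp
  [167,177): 10 bp
  [177,184): 7 bp
  [184,201): 17 bp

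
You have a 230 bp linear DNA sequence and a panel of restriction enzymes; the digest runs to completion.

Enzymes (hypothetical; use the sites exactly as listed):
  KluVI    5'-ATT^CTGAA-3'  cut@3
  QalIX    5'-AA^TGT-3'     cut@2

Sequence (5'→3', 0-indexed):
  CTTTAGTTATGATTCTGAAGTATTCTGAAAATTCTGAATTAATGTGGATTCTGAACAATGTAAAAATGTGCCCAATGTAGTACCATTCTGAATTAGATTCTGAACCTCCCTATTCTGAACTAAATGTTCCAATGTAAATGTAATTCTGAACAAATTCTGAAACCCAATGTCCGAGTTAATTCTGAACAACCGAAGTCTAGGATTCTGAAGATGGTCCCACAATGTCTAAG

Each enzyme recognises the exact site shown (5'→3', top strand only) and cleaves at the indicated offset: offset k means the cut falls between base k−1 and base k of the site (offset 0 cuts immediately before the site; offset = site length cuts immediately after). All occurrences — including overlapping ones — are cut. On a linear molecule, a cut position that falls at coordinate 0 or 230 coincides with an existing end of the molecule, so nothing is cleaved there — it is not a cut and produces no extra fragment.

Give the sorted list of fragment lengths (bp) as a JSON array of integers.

[6,7,8,8,8,8,8,9,9,9,10,10,11,11,12,12,14,14,15,18,23]

Per-enzyme occurrences:
  KluVI (ATTCTGAA, off=3): starts [11, 21, 30, 47, 84, 96, 111, 142, 153, 178, 201] → cuts [14, 24, 33, 50, 87, 99, 114, 145, 156, 181, 204]
  QalIX (AATGT, off=2): starts [40, 56, 64, 73, 122, 130, 136, 165, 220] → cuts [42, 58, 66, 75, 124, 132, 138, 167, 222]

Pooled cuts: [14, 24, 33, 42, 50, 58, 66, 75, 87, 99, 114, 124, 132, 138, 145, 156, 167, 181, 204, 222]

Fragment lengths:
  [0,14): 14 bp
  [14,24): 10 bp
  [24,33): 9 bp
  [33,42): 9 bp
  [42,50): 8 bp
  [50,58): 8 bp
  [58,66): 8 bp
  [66,75): 9 bp
  [75,87): 12 bp
  [87,99): 12 bp
  [99,114): 15 bp
  [114,124): 10 bp
  [124,132): 8 bp
  [132,138): 6 bp
  [138,145): 7 bp
  [145,156): 11 bp
  [156,167): 11 bp
  [167,181): 14 bp
  [181,204): 23 bp
  [204,222): 18 bp
  [222,230): 8 bp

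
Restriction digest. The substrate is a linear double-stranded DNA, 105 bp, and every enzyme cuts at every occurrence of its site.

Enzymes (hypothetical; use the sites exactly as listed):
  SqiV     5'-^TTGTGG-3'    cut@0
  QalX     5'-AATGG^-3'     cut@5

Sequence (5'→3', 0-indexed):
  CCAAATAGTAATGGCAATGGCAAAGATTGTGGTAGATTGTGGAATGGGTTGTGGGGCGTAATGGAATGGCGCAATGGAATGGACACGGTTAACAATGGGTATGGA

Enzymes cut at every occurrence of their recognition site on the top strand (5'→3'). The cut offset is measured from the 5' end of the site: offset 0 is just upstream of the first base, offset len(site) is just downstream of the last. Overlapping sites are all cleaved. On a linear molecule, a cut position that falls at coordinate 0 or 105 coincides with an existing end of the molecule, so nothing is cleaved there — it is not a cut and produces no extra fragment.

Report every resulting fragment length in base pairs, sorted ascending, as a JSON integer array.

[1,5,5,6,6,7,8,10,11,14,16,16]

Site scan:
  SqiV TTGTGG/0: at [26, 36, 48] ⇒ [26, 36, 48]
  QalX AATGG/5: at [9, 15, 42, 59, 64, 72, 77, 93] ⇒ [14, 20, 47, 64, 69, 77, 82, 98]

All cut coordinates (distinct, sorted): [14, 20, 26, 36, 47, 48, 64, 69, 77, 82, 98]

Fragment lengths:
  [0,14): 14 bp
  [14,20): 6 bp
  [20,26): 6 bp
  [26,36): 10 bp
  [36,47): 11 bp
  [47,48): 1 bp
  [48,64): 16 bp
  [64,69): 5 bp
  [69,77): 8 bp
  [77,82): 5 bp
  [82,98): 16 bp
  [98,105): 7 bp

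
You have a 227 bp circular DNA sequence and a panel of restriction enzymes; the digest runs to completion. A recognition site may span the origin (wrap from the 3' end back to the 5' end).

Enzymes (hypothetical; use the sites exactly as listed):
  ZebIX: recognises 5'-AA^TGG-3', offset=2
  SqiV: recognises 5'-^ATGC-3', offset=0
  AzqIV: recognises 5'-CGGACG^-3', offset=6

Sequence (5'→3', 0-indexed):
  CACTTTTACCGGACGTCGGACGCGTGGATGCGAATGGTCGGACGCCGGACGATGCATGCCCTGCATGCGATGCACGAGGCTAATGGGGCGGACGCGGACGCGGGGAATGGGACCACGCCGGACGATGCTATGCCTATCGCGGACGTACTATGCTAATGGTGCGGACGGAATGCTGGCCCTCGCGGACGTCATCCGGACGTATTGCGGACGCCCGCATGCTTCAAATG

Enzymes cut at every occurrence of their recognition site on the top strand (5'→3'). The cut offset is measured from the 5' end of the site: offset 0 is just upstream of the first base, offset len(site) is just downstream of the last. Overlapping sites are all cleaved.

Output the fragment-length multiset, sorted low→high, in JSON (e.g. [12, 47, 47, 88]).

[2,4,4,5,5,5,5,6,7,7,7,7,7,9,9,10,11,11,11,11,14,16,17,18,19]

Per-enzyme occurrences:
  ZebIX (AATGG, off=2): starts [32, 81, 105, 154] → cuts [34, 83, 107, 156]
  SqiV (ATGC, off=0): starts [27, 51, 55, 64, 69, 124, 129, 149, 169, 215, 224] → cuts [27, 51, 55, 64, 69, 124, 129, 149, 169, 215, 224]
  AzqIV (CGGACG, off=6): starts [9, 16, 38, 45, 88, 94, 118, 139, 161, 182, 193, 204] → cuts [15, 22, 44, 51, 94, 100, 124, 145, 167, 188, 199, 210]

Pooled cuts: [15, 22, 27, 34, 44, 51, 55, 64, 69, 83, 94, 100, 107, 124, 129, 145, 149, 156, 167, 169, 188, 199, 210, 215, 224]

Fragment lengths:
  15→22: 7 bp
  22→27: 5 bp
  27→34: 7 bp
  34→44: 10 bp
  44→51: 7 bp
  51→55: 4 bp
  55→64: 9 bp
  64→69: 5 bp
  69→83: 14 bp
  83→94: 11 bp
  94→100: 6 bp
  100→107: 7 bp
  107→124: 17 bp
  124→129: 5 bp
  129→145: 16 bp
  145→149: 4 bp
  149→156: 7 bp
  156→167: 11 bp
  167→169: 2 bp
  169→188: 19 bp
  188→199: 11 bp
  199→210: 11 bp
  210→215: 5 bp
  215→224: 9 bp
  224→15 (wrap): 227-224+15 = 18 bp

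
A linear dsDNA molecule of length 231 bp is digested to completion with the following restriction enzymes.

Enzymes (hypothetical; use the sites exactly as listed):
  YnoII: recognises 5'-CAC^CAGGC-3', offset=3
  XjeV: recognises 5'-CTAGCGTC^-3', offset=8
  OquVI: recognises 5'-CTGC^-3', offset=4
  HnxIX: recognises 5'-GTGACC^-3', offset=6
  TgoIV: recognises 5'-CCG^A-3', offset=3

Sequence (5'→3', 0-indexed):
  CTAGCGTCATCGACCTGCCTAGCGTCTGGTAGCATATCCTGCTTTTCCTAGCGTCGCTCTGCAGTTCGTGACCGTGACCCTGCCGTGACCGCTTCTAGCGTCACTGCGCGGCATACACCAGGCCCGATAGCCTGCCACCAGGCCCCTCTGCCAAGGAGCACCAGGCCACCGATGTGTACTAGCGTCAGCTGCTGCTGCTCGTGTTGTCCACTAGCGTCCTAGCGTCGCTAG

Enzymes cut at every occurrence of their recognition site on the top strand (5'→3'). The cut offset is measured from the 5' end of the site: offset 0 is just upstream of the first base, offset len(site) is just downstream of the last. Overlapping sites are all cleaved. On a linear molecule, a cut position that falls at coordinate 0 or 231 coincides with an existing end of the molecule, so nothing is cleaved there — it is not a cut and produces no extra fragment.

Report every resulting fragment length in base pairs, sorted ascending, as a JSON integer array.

Scan for sites:
  YnoII CACCAGGC/3: at [115, 135, 158] ⇒ [118, 138, 161]
  XjeV CTAGCGTC/8: at [0, 18, 47, 94, 178, 210, 218] ⇒ [8, 26, 55, 102, 186, 218, 226]
  OquVI CTGC/4: at [14, 38, 58, 79, 103, 131, 147, 188, 191, 194] ⇒ [18, 42, 62, 83, 107, 135, 151, 192, 195, 198]
  HnxIX GTGACC/6: at [67, 73, 84] ⇒ [73, 79, 90]
  TgoIV CCGA/3: at [123, 168] ⇒ [126, 171]

Pooled cuts: [8, 18, 26, 42, 55, 62, 73, 79, 83, 90, 102, 107, 118, 126, 135, 138, 151, 161, 171, 186, 192, 195, 198, 218, 226]

Fragments:
  [0,8): 8 bp
  [8,18): 10 bp
  [18,26): 8 bp
  [26,42): 16 bp
  [42,55): 13 bp
  [55,62): 7 bp
  [62,73): 11 bp
  [73,79): 6 bp
  [79,83): 4 bp
  [83,90): 7 bp
  [90,102): 12 bp
  [102,107): 5 bp
  [107,118): 11 bp
  [118,126): 8 bp
  [126,135): 9 bp
  [135,138): 3 bp
  [138,151): 13 bp
  [151,161): 10 bp
  [161,171): 10 bp
  [171,186): 15 bp
  [186,192): 6 bp
  [192,195): 3 bp
  [195,198): 3 bp
  [198,218): 20 bp
  [218,226): 8 bp
  [226,231): 5 bp

[3,3,3,4,5,5,6,6,7,7,8,8,8,8,9,10,10,10,11,11,12,13,13,15,16,20]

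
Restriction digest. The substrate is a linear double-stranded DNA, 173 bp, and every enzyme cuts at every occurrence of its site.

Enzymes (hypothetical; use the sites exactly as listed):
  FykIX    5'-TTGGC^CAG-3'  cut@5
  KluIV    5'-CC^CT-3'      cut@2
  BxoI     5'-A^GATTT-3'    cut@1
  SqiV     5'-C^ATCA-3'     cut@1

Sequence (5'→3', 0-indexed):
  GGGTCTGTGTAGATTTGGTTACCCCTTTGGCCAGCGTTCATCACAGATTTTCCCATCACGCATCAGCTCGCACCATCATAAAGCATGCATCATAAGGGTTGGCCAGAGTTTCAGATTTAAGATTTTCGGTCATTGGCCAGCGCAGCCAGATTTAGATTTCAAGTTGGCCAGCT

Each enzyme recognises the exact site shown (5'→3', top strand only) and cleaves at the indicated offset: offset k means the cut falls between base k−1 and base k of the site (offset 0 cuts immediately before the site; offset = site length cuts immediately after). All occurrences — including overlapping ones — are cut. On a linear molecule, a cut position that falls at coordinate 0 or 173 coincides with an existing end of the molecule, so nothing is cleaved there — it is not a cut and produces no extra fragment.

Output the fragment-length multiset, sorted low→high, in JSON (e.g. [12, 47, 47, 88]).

[5,6,6,7,7,7,8,9,10,11,11,13,13,14,14,15,17]

Scan for sites:
  FykIX (TTGGCCAG, off=5): starts [26, 98, 132, 163] → cuts [31, 103, 137, 168]
  KluIV (CCCT, off=2): starts [22] → cuts [24]
  BxoI (AGATTT, off=1): starts [10, 44, 112, 119, 147, 153] → cuts [11, 45, 113, 120, 148, 154]
  SqiV (CATCA, off=1): starts [38, 53, 60, 73, 87] → cuts [39, 54, 61, 74, 88]

Pooled cuts: [11, 24, 31, 39, 45, 54, 61, 74, 88, 103, 113, 120, 137, 148, 154, 168]

Fragments:
  [0,11): 11 bp
  [11,24): 13 bp
  [24,31): 7 bp
  [31,39): 8 bp
  [39,45): 6 bp
  [45,54): 9 bp
  [54,61): 7 bp
  [61,74): 13 bp
  [74,88): 14 bp
  [88,103): 15 bp
  [103,113): 10 bp
  [113,120): 7 bp
  [120,137): 17 bp
  [137,148): 11 bp
  [148,154): 6 bp
  [154,168): 14 bp
  [168,173): 5 bp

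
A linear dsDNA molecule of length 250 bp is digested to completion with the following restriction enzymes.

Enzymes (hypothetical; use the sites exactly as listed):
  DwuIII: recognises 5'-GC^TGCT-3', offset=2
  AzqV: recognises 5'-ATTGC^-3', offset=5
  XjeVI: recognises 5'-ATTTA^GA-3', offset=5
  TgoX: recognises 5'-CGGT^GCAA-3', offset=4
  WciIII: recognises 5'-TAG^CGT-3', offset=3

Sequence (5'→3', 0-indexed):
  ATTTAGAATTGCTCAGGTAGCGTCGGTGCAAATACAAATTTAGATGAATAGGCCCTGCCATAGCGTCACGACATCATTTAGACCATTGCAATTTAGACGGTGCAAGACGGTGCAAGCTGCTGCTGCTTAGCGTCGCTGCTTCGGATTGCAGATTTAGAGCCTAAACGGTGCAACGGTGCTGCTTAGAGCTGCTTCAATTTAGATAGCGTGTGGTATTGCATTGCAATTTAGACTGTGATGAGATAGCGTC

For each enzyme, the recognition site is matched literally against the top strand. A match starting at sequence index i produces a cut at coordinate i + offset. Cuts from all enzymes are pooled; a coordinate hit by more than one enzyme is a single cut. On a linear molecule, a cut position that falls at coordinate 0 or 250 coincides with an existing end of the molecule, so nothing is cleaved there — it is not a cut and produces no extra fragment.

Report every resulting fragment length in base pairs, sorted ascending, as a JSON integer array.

Site scan:
  DwuIII GCTGCT/2: at [115, 118, 121, 134, 177, 187] ⇒ [117, 120, 123, 136, 179, 189]
  AzqV ATTGC/5: at [7, 84, 144, 214, 219] ⇒ [12, 89, 149, 219, 224]
  XjeVI ATTTAGA/5: at [0, 37, 75, 90, 151, 196, 225] ⇒ [5, 42, 80, 95, 156, 201, 230]
  TgoX CGGTGCAA/4: at [23, 97, 107, 165] ⇒ [27, 101, 111, 169]
  WciIII TAGCGT/3: at [17, 60, 127, 203, 243] ⇒ [20, 63, 130, 206, 246]

Pooled cuts: [5, 12, 20, 27, 42, 63, 80, 89, 95, 101, 111, 117, 120, 123, 130, 136, 149, 156, 169, 179, 189, 201, 206, 219, 224, 230, 246]

Fragments:
  [0,5): 5 bp
  [5,12): 7 bp
  [12,20): 8 bp
  [20,27): 7 bp
  [27,42): 15 bp
  [42,63): 21 bp
  [63,80): 17 bp
  [80,89): 9 bp
  [89,95): 6 bp
  [95,101): 6 bp
  [101,111): 10 bp
  [111,117): 6 bp
  [117,120): 3 bp
  [120,123): 3 bp
  [123,130): 7 bp
  [130,136): 6 bp
  [136,149): 13 bp
  [149,156): 7 bp
  [156,169): 13 bp
  [169,179): 10 bp
  [179,189): 10 bp
  [189,201): 12 bp
  [201,206): 5 bp
  [206,219): 13 bp
  [219,224): 5 bp
  [224,230): 6 bp
  [230,246): 16 bp
  [246,250): 4 bp

[3,3,4,5,5,5,6,6,6,6,6,7,7,7,7,8,9,10,10,10,12,13,13,13,15,16,17,21]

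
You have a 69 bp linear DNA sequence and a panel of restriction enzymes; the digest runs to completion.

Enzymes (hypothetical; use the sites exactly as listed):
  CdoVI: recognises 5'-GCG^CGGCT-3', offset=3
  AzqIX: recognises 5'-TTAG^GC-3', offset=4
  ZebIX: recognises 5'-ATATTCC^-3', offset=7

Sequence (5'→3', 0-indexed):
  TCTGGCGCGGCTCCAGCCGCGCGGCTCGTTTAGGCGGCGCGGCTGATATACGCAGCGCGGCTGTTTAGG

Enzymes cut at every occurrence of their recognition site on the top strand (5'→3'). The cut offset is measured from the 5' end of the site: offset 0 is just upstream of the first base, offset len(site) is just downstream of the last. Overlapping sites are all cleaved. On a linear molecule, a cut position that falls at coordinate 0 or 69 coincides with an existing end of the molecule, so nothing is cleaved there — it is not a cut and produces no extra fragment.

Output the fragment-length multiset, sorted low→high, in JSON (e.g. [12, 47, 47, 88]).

Per-enzyme occurrences:
  CdoVI (GCGCGGCT, off=3): starts [4, 18, 36, 54] → cuts [7, 21, 39, 57]
  AzqIX (TTAGGC, off=4): starts [29] → cuts [33]
  ZebIX (ATATTCC, off=7): no sites

All cut coordinates (distinct, sorted): [7, 21, 33, 39, 57]

Fragment lengths:
  [0,7): 7 bp
  [7,21): 14 bp
  [21,33): 12 bp
  [33,39): 6 bp
  [39,57): 18 bp
  [57,69): 12 bp

[6,7,12,12,14,18]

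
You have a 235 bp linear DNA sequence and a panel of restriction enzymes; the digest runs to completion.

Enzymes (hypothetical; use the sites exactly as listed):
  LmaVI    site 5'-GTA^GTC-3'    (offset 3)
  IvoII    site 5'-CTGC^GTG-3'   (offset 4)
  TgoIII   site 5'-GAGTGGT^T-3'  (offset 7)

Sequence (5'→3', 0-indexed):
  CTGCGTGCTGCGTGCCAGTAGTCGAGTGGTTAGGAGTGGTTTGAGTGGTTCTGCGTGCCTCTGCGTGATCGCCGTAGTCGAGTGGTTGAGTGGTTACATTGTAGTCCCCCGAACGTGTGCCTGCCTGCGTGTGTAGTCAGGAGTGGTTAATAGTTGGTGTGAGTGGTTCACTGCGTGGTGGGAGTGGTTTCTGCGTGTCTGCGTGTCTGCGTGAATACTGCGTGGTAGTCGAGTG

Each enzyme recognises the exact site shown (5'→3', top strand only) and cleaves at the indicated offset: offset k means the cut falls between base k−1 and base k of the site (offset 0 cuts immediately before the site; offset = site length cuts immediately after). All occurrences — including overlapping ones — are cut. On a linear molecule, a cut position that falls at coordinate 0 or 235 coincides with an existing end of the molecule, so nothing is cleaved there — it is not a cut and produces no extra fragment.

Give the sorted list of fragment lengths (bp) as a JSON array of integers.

Site scan:
  LmaVI GTAGTC/3: at [17, 73, 100, 132, 224] ⇒ [20, 76, 103, 135, 227]
  IvoII CTGCGTG/4: at [0, 7, 50, 60, 124, 170, 190, 198, 206, 217] ⇒ [4, 11, 54, 64, 128, 174, 194, 202, 210, 221]
  TgoIII GAGTGGTT/7: at [23, 33, 42, 79, 87, 140, 160, 181] ⇒ [30, 40, 49, 86, 94, 147, 167, 188]

Pooled cuts: [4, 11, 20, 30, 40, 49, 54, 64, 76, 86, 94, 103, 128, 135, 147, 167, 174, 188, 194, 202, 210, 221, 227]

Fragment lengths:
  [0,4): 4 bp
  [4,11): 7 bp
  [11,20): 9 bp
  [20,30): 10 bp
  [30,40): 10 bp
  [40,49): 9 bp
  [49,54): 5 bp
  [54,64): 10 bp
  [64,76): 12 bp
  [76,86): 10 bp
  [86,94): 8 bp
  [94,103): 9 bp
  [103,128): 25 bp
  [128,135): 7 bp
  [135,147): 12 bp
  [147,167): 20 bp
  [167,174): 7 bp
  [174,188): 14 bp
  [188,194): 6 bp
  [194,202): 8 bp
  [202,210): 8 bp
  [210,221): 11 bp
  [221,227): 6 bp
  [227,235): 8 bp

[4,5,6,6,7,7,7,8,8,8,8,9,9,9,10,10,10,10,11,12,12,14,20,25]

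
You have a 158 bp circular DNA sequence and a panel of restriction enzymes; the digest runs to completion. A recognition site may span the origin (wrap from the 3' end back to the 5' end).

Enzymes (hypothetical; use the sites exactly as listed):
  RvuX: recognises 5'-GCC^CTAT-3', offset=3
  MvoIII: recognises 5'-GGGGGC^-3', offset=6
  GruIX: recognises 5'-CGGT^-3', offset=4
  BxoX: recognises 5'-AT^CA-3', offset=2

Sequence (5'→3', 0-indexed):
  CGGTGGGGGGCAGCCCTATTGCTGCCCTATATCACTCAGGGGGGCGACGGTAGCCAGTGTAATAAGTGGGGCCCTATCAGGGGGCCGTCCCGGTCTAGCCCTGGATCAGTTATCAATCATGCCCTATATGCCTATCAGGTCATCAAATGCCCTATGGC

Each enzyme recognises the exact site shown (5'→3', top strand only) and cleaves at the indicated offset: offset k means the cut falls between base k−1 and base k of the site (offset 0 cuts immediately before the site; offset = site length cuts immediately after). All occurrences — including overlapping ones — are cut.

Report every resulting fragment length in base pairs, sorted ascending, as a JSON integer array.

[4,4,4,6,6,6,7,7,8,8,8,9,11,11,12,12,13,22]

Site scan:
  RvuX (GCCCTAT, off=3): starts [12, 23, 70, 120, 148] → cuts [15, 26, 73, 123, 151]
  MvoIII (GGGGGC, off=6): starts [5, 39, 79] → cuts [11, 45, 85]
  GruIX (CGGT, off=4): starts [0, 47, 90] → cuts [4, 51, 94]
  BxoX (ATCA, off=2): starts [30, 75, 104, 111, 115, 133, 141] → cuts [32, 77, 106, 113, 117, 135, 143]

Pooled cuts: [4, 11, 15, 26, 32, 45, 51, 73, 77, 85, 94, 106, 113, 117, 123, 135, 143, 151]

Fragment lengths:
  4→11: 7 bp
  11→15: 4 bp
  15→26: 11 bp
  26→32: 6 bp
  32→45: 13 bp
  45→51: 6 bp
  51→73: 22 bp
  73→77: 4 bp
  77→85: 8 bp
  85→94: 9 bp
  94→106: 12 bp
  106→113: 7 bp
  113→117: 4 bp
  117→123: 6 bp
  123→135: 12 bp
  135→143: 8 bp
  143→151: 8 bp
  151→4 (wrap): 158-151+4 = 11 bp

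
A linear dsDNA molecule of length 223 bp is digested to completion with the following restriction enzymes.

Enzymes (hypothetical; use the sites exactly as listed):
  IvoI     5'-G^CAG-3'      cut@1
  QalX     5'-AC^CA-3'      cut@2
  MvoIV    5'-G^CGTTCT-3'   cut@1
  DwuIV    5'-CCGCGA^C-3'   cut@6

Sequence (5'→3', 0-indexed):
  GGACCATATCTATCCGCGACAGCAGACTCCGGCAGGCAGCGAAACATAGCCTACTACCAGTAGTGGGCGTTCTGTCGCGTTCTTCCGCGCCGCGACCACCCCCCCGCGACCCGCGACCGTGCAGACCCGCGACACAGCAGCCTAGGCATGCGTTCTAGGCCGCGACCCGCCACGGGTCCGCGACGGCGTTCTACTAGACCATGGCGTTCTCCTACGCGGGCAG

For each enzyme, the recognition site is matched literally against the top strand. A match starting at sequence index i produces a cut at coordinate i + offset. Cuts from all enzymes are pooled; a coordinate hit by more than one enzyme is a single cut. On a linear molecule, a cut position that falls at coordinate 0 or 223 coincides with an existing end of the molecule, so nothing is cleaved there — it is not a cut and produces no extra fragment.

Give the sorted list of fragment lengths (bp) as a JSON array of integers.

[1,3,3,3,4,4,5,5,5,7,10,10,10,11,13,13,13,15,15,16,18,18,21]

Scan for sites:
  IvoI GCAG/1: at [21, 31, 35, 120, 136, 219] ⇒ [22, 32, 36, 121, 137, 220]
  QalX ACCA/2: at [2, 55, 94, 197] ⇒ [4, 57, 96, 199]
  MvoIV GCGTTCT/1: at [66, 76, 149, 185, 203] ⇒ [67, 77, 150, 186, 204]
  DwuIV CCGCGAC/6: at [13, 89, 103, 110, 126, 159, 177] ⇒ [19, 95, 109, 116, 132, 165, 183]

All cut coordinates (distinct, sorted): [4, 19, 22, 32, 36, 57, 67, 77, 95, 96, 109, 116, 121, 132, 137, 150, 165, 183, 186, 199, 204, 220]

Fragment lengths:
  [0,4): 4 bp
  [4,19): 15 bp
  [19,22): 3 bp
  [22,32): 10 bp
  [32,36): 4 bp
  [36,57): 21 bp
  [57,67): 10 bp
  [67,77): 10 bp
  [77,95): 18 bp
  [95,96): 1 bp
  [96,109): 13 bp
  [109,116): 7 bp
  [116,121): 5 bp
  [121,132): 11 bp
  [132,137): 5 bp
  [137,150): 13 bp
  [150,165): 15 bp
  [165,183): 18 bp
  [183,186): 3 bp
  [186,199): 13 bp
  [199,204): 5 bp
  [204,220): 16 bp
  [220,223): 3 bp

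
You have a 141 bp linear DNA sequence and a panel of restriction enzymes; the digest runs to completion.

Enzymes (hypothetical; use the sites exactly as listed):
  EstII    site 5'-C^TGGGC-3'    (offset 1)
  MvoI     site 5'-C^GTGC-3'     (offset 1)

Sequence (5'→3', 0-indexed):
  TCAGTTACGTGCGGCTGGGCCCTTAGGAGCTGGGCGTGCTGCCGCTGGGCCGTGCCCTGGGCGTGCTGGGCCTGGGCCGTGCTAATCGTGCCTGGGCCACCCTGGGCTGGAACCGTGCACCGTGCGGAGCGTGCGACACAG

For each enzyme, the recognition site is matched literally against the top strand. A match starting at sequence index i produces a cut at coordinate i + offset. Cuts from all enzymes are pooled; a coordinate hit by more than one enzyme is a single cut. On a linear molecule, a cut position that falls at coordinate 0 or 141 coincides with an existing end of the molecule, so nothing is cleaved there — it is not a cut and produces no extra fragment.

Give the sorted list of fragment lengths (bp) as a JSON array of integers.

Site scan:
  EstII (CTGGGC, off=1): starts [14, 29, 44, 56, 65, 71, 91, 101] → cuts [15, 30, 45, 57, 66, 72, 92, 102]
  MvoI (CGTGC, off=1): starts [7, 34, 50, 61, 77, 86, 113, 120, 129] → cuts [8, 35, 51, 62, 78, 87, 114, 121, 130]

Pooled cuts: [8, 15, 30, 35, 45, 51, 57, 62, 66, 72, 78, 87, 92, 102, 114, 121, 130]

Fragment lengths:
  [0,8): 8 bp
  [8,15): 7 bp
  [15,30): 15 bp
  [30,35): 5 bp
  [35,45): 10 bp
  [45,51): 6 bp
  [51,57): 6 bp
  [57,62): 5 bp
  [62,66): 4 bp
  [66,72): 6 bp
  [72,78): 6 bp
  [78,87): 9 bp
  [87,92): 5 bp
  [92,102): 10 bp
  [102,114): 12 bp
  [114,121): 7 bp
  [121,130): 9 bp
  [130,141): 11 bp

[4,5,5,5,6,6,6,6,7,7,8,9,9,10,10,11,12,15]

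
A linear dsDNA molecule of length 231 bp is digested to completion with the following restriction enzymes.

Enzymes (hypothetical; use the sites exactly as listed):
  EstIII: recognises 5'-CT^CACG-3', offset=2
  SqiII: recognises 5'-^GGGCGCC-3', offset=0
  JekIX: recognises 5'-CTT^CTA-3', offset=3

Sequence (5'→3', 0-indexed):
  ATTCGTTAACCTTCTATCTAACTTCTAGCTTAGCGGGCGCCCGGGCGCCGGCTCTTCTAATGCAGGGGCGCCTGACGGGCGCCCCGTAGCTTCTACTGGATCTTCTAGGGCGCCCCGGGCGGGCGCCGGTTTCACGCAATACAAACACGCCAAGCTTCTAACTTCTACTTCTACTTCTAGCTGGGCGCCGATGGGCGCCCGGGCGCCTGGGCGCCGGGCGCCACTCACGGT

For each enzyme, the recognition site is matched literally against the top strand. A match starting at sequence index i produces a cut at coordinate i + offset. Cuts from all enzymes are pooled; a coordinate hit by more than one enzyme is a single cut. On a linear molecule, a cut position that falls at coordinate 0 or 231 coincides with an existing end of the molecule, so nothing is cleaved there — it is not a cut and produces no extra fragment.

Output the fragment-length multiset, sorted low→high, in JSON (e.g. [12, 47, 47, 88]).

Scan for sites:
  EstIII (CTCACG, off=2): starts [223] → cuts [225]
  SqiII (GGGCGCC, off=0): starts [34, 42, 65, 76, 107, 120, 182, 192, 200, 208, 215] → cuts [34, 42, 65, 76, 107, 120, 182, 192, 200, 208, 215]
  JekIX (CTTCTA, off=3): starts [10, 21, 53, 89, 101, 154, 161, 167, 173] → cuts [13, 24, 56, 92, 104, 157, 164, 170, 176]

All cut coordinates (distinct, sorted): [13, 24, 34, 42, 56, 65, 76, 92, 104, 107, 120, 157, 164, 170, 176, 182, 192, 200, 208, 215, 225]

Fragment lengths:
  [0,13): 13 bp
  [13,24): 11 bp
  [24,34): 10 bp
  [34,42): 8 bp
  [42,56): 14 bp
  [56,65): 9 bp
  [65,76): 11 bp
  [76,92): 16 bp
  [92,104): 12 bp
  [104,107): 3 bp
  [107,120): 13 bp
  [120,157): 37 bp
  [157,164): 7 bp
  [164,170): 6 bp
  [170,176): 6 bp
  [176,182): 6 bp
  [182,192): 10 bp
  [192,200): 8 bp
  [200,208): 8 bp
  [208,215): 7 bp
  [215,225): 10 bp
  [225,231): 6 bp

[3,6,6,6,6,7,7,8,8,8,9,10,10,10,11,11,12,13,13,14,16,37]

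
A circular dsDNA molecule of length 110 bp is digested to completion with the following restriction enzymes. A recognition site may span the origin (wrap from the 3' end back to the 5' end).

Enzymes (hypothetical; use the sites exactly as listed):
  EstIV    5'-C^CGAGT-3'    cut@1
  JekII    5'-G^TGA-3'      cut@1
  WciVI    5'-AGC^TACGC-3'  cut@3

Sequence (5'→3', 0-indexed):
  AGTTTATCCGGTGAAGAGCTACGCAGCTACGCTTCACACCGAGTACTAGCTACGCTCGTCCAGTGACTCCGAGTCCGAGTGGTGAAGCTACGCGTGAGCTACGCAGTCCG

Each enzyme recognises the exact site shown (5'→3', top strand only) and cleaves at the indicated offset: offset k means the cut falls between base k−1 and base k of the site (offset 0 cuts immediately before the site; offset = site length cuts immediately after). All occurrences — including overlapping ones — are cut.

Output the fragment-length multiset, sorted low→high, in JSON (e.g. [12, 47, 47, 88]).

[5,6,6,6,6,7,8,8,9,11,12,13,13]

Site scan:
  EstIV (CCGAGT, off=1): starts [38, 68, 74, 107] → cuts [39, 69, 75, 108]
  JekII (GTGA, off=1): starts [10, 62, 81, 93] → cuts [11, 63, 82, 94]
  WciVI (AGCTACGC, off=3): starts [16, 24, 47, 85, 96] → cuts [19, 27, 50, 88, 99]

Pooled cuts: [11, 19, 27, 39, 50, 63, 69, 75, 82, 88, 94, 99, 108]

Fragment lengths:
  11→19: 8 bp
  19→27: 8 bp
  27→39: 12 bp
  39→50: 11 bp
  50→63: 13 bp
  63→69: 6 bp
  69→75: 6 bp
  75→82: 7 bp
  82→88: 6 bp
  88→94: 6 bp
  94→99: 5 bp
  99→108: 9 bp
  108→11 (wrap): 110-108+11 = 13 bp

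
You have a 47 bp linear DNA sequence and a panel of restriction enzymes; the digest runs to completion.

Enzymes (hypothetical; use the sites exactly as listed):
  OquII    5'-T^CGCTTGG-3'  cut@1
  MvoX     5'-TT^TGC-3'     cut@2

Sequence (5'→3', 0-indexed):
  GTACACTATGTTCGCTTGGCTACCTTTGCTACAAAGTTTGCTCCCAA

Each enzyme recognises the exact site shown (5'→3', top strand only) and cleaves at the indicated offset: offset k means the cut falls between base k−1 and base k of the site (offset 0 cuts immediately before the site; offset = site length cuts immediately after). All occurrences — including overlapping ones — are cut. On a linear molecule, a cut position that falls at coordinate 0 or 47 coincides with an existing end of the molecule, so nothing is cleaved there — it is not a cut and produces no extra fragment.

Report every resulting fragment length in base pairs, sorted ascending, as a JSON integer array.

Site scan:
  OquII TCGCTTGG/1: at [11] ⇒ [12]
  MvoX TTTGC/2: at [24, 36] ⇒ [26, 38]

All cut coordinates (distinct, sorted): [12, 26, 38]

Fragment lengths:
  [0,12): 12 bp
  [12,26): 14 bp
  [26,38): 12 bp
  [38,47): 9 bp

[9,12,12,14]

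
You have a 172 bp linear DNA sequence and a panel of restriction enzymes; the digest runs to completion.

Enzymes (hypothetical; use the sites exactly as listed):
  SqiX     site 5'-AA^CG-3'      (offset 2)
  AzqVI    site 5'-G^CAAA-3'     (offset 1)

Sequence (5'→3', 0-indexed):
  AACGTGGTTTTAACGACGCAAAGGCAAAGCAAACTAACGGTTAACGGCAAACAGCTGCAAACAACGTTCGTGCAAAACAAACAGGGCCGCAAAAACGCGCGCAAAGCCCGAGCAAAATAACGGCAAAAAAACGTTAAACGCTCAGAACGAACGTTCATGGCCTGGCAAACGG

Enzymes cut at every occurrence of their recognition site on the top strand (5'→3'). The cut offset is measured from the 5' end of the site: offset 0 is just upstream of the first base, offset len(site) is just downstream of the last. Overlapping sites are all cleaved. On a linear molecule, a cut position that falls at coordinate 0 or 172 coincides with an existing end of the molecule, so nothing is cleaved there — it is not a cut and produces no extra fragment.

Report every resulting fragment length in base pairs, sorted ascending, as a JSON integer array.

Site scan:
  SqiX AACG/2: at [0, 11, 35, 42, 62, 93, 118, 129, 136, 145, 149, 167] ⇒ [2, 13, 37, 44, 64, 95, 120, 131, 138, 147, 151, 169]
  AzqVI GCAAA/1: at [17, 23, 28, 46, 56, 71, 88, 100, 111, 122, 164] ⇒ [18, 24, 29, 47, 57, 72, 89, 101, 112, 123, 165]

Pooled cuts: [2, 13, 18, 24, 29, 37, 44, 47, 57, 64, 72, 89, 95, 101, 112, 120, 123, 131, 138, 147, 151, 165, 169]

Fragments:
  [0,2): 2 bp
  [2,13): 11 bp
  [13,18): 5 bp
  [18,24): 6 bp
  [24,29): 5 bp
  [29,37): 8 bp
  [37,44): 7 bp
  [44,47): 3 bp
  [47,57): 10 bp
  [57,64): 7 bp
  [64,72): 8 bp
  [72,89): 17 bp
  [89,95): 6 bp
  [95,101): 6 bp
  [101,112): 11 bp
  [112,120): 8 bp
  [120,123): 3 bp
  [123,131): 8 bp
  [131,138): 7 bp
  [138,147): 9 bp
  [147,151): 4 bp
  [151,165): 14 bp
  [165,169): 4 bp
  [169,172): 3 bp

[2,3,3,3,4,4,5,5,6,6,6,7,7,7,8,8,8,8,9,10,11,11,14,17]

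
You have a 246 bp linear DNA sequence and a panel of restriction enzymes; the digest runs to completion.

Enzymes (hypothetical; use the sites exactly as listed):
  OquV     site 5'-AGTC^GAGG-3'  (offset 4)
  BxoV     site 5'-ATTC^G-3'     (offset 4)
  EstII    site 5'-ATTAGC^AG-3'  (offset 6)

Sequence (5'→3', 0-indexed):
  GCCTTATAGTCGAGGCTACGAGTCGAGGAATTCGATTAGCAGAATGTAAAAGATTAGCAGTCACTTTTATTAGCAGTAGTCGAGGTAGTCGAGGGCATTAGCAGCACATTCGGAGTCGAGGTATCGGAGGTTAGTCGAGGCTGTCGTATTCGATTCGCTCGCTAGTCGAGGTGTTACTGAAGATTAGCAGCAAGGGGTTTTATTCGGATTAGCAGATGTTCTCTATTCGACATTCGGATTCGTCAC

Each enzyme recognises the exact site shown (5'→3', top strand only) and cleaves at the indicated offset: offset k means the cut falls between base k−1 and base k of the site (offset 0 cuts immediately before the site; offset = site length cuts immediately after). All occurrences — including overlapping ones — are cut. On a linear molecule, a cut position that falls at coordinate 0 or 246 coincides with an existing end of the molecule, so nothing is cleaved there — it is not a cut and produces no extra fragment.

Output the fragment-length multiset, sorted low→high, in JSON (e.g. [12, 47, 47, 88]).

[5,5,6,6,7,7,7,8,9,9,9,11,11,12,13,15,15,16,17,18,19,21]

Site scan:
  OquV AGTCGAGG/4: at [7, 20, 77, 86, 113, 132, 163] ⇒ [11, 24, 81, 90, 117, 136, 167]
  BxoV ATTCG/4: at [29, 107, 147, 152, 201, 224, 231, 237] ⇒ [33, 111, 151, 156, 205, 228, 235, 241]
  EstII ATTAGCAG/6: at [34, 52, 68, 96, 182, 207] ⇒ [40, 58, 74, 102, 188, 213]

Pooled cuts: [11, 24, 33, 40, 58, 74, 81, 90, 102, 111, 117, 136, 151, 156, 167, 188, 205, 213, 228, 235, 241]

Fragments:
  [0,11): 11 bp
  [11,24): 13 bp
  [24,33): 9 bp
  [33,40): 7 bp
  [40,58): 18 bp
  [58,74): 16 bp
  [74,81): 7 bp
  [81,90): 9 bp
  [90,102): 12 bp
  [102,111): 9 bp
  [111,117): 6 bp
  [117,136): 19 bp
  [136,151): 15 bp
  [151,156): 5 bp
  [156,167): 11 bp
  [167,188): 21 bp
  [188,205): 17 bp
  [205,213): 8 bp
  [213,228): 15 bp
  [228,235): 7 bp
  [235,241): 6 bp
  [241,246): 5 bp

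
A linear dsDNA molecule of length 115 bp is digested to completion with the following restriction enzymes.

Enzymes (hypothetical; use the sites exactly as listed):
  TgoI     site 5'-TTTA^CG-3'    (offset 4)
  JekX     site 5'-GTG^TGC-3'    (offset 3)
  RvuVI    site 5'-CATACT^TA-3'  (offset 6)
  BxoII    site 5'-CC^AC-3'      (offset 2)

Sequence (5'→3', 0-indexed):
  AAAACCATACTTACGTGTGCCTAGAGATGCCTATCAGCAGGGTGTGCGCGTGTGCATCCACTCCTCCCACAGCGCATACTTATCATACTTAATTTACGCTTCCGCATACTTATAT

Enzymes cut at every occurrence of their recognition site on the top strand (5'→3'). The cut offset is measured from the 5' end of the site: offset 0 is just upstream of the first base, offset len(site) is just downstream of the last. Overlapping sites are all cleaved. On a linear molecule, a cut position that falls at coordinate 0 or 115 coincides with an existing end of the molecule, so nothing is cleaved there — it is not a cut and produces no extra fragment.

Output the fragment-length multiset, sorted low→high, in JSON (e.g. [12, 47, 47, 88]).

[5,6,7,7,8,9,9,11,12,14,27]

Scan for sites:
  TgoI (TTTACG, off=4): starts [92] → cuts [96]
  JekX (GTGTGC, off=3): starts [14, 41, 49] → cuts [17, 44, 52]
  RvuVI (CATACTTA, off=6): starts [5, 74, 83, 104] → cuts [11, 80, 89, 110]
  BxoII (CCAC, off=2): starts [57, 66] → cuts [59, 68]

Pooled cuts: [11, 17, 44, 52, 59, 68, 80, 89, 96, 110]

Fragments:
  [0,11): 11 bp
  [11,17): 6 bp
  [17,44): 27 bp
  [44,52): 8 bp
  [52,59): 7 bp
  [59,68): 9 bp
  [68,80): 12 bp
  [80,89): 9 bp
  [89,96): 7 bp
  [96,110): 14 bp
  [110,115): 5 bp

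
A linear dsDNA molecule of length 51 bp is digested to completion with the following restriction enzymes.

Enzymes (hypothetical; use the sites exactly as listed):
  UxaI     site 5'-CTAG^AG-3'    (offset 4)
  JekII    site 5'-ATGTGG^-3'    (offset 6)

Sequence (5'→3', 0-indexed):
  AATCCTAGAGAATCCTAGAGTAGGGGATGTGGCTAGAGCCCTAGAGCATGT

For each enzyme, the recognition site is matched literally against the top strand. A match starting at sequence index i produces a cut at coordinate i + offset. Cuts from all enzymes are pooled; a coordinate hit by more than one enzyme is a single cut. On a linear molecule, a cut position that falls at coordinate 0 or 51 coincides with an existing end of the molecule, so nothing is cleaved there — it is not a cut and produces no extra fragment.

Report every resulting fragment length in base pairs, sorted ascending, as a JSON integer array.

Per-enzyme occurrences:
  UxaI CTAGAG/4: at [4, 14, 32, 40] ⇒ [8, 18, 36, 44]
  JekII ATGTGG/6: at [26] ⇒ [32]

All cut coordinates (distinct, sorted): [8, 18, 32, 36, 44]

Fragment lengths:
  [0,8): 8 bp
  [8,18): 10 bp
  [18,32): 14 bp
  [32,36): 4 bp
  [36,44): 8 bp
  [44,51): 7 bp

[4,7,8,8,10,14]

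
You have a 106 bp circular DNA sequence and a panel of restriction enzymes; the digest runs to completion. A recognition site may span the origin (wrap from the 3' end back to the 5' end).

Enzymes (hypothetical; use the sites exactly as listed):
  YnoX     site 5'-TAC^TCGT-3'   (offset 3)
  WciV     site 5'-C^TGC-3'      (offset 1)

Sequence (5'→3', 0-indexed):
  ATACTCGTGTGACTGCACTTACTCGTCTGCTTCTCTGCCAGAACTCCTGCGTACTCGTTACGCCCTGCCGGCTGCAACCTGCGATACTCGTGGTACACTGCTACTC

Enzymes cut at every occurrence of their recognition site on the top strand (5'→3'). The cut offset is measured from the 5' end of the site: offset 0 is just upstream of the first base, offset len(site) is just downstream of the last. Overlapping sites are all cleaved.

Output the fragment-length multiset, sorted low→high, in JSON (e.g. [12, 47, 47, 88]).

Scan for sites:
  YnoX TACTCGT/3: at [1, 19, 51, 84] ⇒ [4, 22, 54, 87]
  WciV CTGC/1: at [12, 26, 34, 46, 64, 71, 78, 97] ⇒ [13, 27, 35, 47, 65, 72, 79, 98]

All cut coordinates (distinct, sorted): [4, 13, 22, 27, 35, 47, 54, 65, 72, 79, 87, 98]

Fragments:
  4→13: 9 bp
  13→22: 9 bp
  22→27: 5 bp
  27→35: 8 bp
  35→47: 12 bp
  47→54: 7 bp
  54→65: 11 bp
  65→72: 7 bp
  72→79: 7 bp
  79→87: 8 bp
  87→98: 11 bp
  98→4 (wrap): 106-98+4 = 12 bp

[5,7,7,7,8,8,9,9,11,11,12,12]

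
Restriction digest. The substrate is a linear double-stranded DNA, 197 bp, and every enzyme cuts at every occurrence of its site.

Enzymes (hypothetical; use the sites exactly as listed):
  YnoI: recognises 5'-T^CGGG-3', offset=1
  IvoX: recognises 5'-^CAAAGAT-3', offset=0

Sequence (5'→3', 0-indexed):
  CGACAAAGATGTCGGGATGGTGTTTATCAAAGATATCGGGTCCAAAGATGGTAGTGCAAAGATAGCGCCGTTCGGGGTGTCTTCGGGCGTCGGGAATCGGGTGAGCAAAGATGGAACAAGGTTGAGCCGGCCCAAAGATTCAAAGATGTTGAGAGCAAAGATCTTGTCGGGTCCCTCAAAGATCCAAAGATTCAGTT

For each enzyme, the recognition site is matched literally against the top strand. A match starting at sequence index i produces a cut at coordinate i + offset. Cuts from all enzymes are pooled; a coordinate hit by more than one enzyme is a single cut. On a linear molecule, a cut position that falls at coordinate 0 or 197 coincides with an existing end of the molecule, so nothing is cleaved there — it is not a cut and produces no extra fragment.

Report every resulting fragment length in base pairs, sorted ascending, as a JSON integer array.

Scan for sites:
  YnoI TCGGG/1: at [11, 35, 71, 82, 89, 96, 166] ⇒ [12, 36, 72, 83, 90, 97, 167]
  IvoX CAAAGAT/0: at [3, 27, 42, 56, 105, 132, 140, 155, 176, 184] ⇒ [3, 27, 42, 56, 105, 132, 140, 155, 176, 184]

Pooled cuts: [3, 12, 27, 36, 42, 56, 72, 83, 90, 97, 105, 132, 140, 155, 167, 176, 184]

Fragments:
  [0,3): 3 bp
  [3,12): 9 bp
  [12,27): 15 bp
  [27,36): 9 bp
  [36,42): 6 bp
  [42,56): 14 bp
  [56,72): 16 bp
  [72,83): 11 bp
  [83,90): 7 bp
  [90,97): 7 bp
  [97,105): 8 bp
  [105,132): 27 bp
  [132,140): 8 bp
  [140,155): 15 bp
  [155,167): 12 bp
  [167,176): 9 bp
  [176,184): 8 bp
  [184,197): 13 bp

[3,6,7,7,8,8,8,9,9,9,11,12,13,14,15,15,16,27]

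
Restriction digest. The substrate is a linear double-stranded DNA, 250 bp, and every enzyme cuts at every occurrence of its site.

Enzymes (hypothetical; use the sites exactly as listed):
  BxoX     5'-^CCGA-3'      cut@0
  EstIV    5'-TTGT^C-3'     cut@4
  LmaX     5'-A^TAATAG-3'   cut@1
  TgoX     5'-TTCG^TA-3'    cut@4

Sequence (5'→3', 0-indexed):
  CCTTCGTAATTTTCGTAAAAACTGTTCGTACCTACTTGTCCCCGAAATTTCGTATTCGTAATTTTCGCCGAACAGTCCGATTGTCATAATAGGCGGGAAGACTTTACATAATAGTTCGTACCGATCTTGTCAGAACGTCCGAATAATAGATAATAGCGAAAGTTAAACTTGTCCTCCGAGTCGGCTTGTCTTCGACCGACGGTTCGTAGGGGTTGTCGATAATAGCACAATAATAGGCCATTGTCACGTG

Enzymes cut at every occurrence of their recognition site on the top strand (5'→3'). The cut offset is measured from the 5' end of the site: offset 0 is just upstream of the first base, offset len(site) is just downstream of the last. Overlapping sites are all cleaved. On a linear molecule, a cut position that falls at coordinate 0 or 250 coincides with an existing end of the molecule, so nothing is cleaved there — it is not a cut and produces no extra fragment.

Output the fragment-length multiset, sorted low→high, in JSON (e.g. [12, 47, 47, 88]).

Site scan:
  BxoX CCGA/0: at [41, 67, 76, 120, 138, 175, 195] ⇒ [41, 67, 76, 120, 138, 175, 195]
  EstIV TTGTC/4: at [35, 80, 126, 168, 185, 212, 240] ⇒ [39, 84, 130, 172, 189, 216, 244]
  LmaX ATAATAG/1: at [85, 107, 142, 149, 218, 229] ⇒ [86, 108, 143, 150, 219, 230]
  TgoX TTCGTA/4: at [2, 11, 24, 48, 54, 114, 202] ⇒ [6, 15, 28, 52, 58, 118, 206]

All cut coordinates (distinct, sorted): [6, 15, 28, 39, 41, 52, 58, 67, 76, 84, 86, 108, 118, 120, 130, 138, 143, 150, 172, 175, 189, 195, 206, 216, 219, 230, 244]

Fragments:
  [0,6): 6 bp
  [6,15): 9 bp
  [15,28): 13 bp
  [28,39): 11 bp
  [39,41): 2 bp
  [41,52): 11 bp
  [52,58): 6 bp
  [58,67): 9 bp
  [67,76): 9 bp
  [76,84): 8 bp
  [84,86): 2 bp
  [86,108): 22 bp
  [108,118): 10 bp
  [118,120): 2 bp
  [120,130): 10 bp
  [130,138): 8 bp
  [138,143): 5 bp
  [143,150): 7 bp
  [150,172): 22 bp
  [172,175): 3 bp
  [175,189): 14 bp
  [189,195): 6 bp
  [195,206): 11 bp
  [206,216): 10 bp
  [216,219): 3 bp
  [219,230): 11 bp
  [230,244): 14 bp
  [244,250): 6 bp

[2,2,2,3,3,5,6,6,6,6,7,8,8,9,9,9,10,10,10,11,11,11,11,13,14,14,22,22]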